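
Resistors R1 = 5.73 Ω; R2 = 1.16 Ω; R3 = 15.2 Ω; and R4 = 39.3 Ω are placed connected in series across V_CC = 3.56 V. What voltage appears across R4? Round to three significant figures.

V ≈ 2.28 V

ΣR = 5.73 + 1.16 + 15.2 + 39.3 = 61.39 Ω.
V = V_CC · R/ΣR = 3.56 × 0.6402 = 2.279 V.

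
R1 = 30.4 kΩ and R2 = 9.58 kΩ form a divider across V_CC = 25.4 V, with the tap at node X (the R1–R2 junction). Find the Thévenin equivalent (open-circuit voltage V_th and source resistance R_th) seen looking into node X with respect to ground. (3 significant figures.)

With X open, the divider is unloaded: V_th = 25.4 × 9.58/39.98 = 6.086 V.
Looking into X with the source shorted: R_th = R1·R2/(R1+R2) = 30.40 × 9.58/39.98 = 7.284 kΩ.

V_th ≈ 6.09 V, R_th ≈ 7.28 kΩ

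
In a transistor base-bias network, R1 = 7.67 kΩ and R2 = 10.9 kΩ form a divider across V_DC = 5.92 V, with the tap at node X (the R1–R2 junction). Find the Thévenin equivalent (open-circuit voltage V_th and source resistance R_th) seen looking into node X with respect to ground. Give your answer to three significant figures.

V_th ≈ 3.47 V, R_th ≈ 4.50 kΩ

V_th is the unloaded tap voltage: V_DC · R2/(R1+R2) = 5.92 × 0.5870 = 3.475 V.
With V_DC suppressed (replaced by a short), R_th = R1 ‖ R2 = (7.670 × 10.9)/(7.670 + 10.9) = 4.502 kΩ.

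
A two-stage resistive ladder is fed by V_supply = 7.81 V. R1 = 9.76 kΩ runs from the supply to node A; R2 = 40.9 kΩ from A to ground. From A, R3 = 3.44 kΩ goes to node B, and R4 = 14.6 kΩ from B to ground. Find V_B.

V_B ≈ 3.55 V

Node A sees R2 in parallel with the series input of stage 2, R3 + R4 = 18.04 kΩ.
Effective lower resistance at A: R2 ‖ 18.04 = 12.52 kΩ.
V_A = 7.81 × 12.52/(9.76 + 12.52) = 4.389 V.
Stage 2 is unloaded, so V_B = V_A · R4/(R3+R4) = 4.389 × 14.6/18.04 = 3.552 V.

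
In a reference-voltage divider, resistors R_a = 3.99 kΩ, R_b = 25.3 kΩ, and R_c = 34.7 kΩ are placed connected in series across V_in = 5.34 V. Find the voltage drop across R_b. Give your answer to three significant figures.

V ≈ 2.11 V

Total series resistance ΣR = 3.99 + 25.3 + 34.7 = 63.99 kΩ.
By the voltage-divider rule, V = 5.34 × 25.30/63.99 = 2.111 V.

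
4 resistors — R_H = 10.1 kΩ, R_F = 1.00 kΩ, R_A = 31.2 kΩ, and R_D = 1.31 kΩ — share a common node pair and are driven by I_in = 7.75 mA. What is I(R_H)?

I ≈ 0.405 mA

Total conductance ΣG = 1/10.1 + 1/1.00 + 1/31.2 + 1/1.31 = 1.894 (units of 1/kΩ).
Current divider: I(R_H) = I_in · G_k/ΣG = 7.75 × (0.09901/1.894) = 7.75 × 0.05226 = 0.4050 mA.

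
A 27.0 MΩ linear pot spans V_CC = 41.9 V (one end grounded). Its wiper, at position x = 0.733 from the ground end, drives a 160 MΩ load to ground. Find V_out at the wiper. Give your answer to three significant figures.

Split the track: R_lower = x·R_p = 19.79 MΩ, R_upper = (1−x)·R_p = 7.209 MΩ.
R_L loads the lower segment: effective lower R = 17.61 MΩ.
Then V_out = V_CC · 17.61/(7.209 + 17.61) = 29.73 V.
(Unloaded: V_out = x·V_CC = 30.7 V.)

V_out ≈ 29.7 V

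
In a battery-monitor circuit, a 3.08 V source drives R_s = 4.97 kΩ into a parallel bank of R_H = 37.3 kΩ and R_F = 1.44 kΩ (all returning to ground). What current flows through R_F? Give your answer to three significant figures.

Equivalent of the parallel group: R_p = 1.386 kΩ.
V_A = 3.08 × 1.386/6.356 = 0.6718 V.
I(R_F) = V_A / R_F = 0.6718/1.44 = 0.4665 mA.

I ≈ 0.467 mA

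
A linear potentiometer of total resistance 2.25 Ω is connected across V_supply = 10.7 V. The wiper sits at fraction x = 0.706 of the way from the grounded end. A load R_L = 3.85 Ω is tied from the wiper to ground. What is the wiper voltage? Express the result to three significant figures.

V_out ≈ 6.74 V

The pot divides into 0.6615 Ω above the wiper and 1.588 Ω below.
R_L loads the lower segment: effective lower R = 1.125 Ω.
V_out = 10.7 × 1.125/(0.6615 + 1.125) = 6.737 V.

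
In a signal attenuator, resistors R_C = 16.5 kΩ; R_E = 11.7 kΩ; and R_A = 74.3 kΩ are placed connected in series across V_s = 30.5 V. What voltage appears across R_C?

V ≈ 4.91 V

ΣR = 16.5 + 11.7 + 74.3 = 102.5 kΩ.
Voltage divider: V = V_s · (16.50 / 102.5) = 30.5 × 0.1610 = 4.910 V.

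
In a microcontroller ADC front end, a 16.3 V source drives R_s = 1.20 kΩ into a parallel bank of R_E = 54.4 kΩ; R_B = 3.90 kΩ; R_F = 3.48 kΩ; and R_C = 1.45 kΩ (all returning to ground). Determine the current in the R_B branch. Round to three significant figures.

Combine the parallel branches: R_p = (1/54.4 + 1/3.90 + 1/3.48 + 1/1.45)⁻¹ = 0.7988 kΩ.
V_A = 16.3 × 0.7988/1.999 = 6.514 V.
I(R_B) = V_A / R_B = 6.514/3.90 = 1.670 mA.

I ≈ 1.67 mA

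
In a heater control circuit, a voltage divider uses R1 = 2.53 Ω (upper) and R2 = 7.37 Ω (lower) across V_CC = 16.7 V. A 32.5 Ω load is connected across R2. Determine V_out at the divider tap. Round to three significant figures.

V_out ≈ 11.8 V

R2 ‖ R_L = (7.37 × 32.5)/(7.37 + 32.5) = 6.008 Ω.
Now apply the divider: V_out = 16.7 × 0.7037 = 11.75 V.
(Unloaded it would be 12.4 V; the load pulls it down.)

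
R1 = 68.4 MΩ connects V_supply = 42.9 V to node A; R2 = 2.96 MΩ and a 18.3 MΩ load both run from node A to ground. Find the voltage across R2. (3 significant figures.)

R2 ‖ R_L = (2.96 × 18.3)/(2.96 + 18.3) = 2.548 MΩ.
Now apply the divider: V_out = 42.9 × 0.03591 = 1.541 V.

V_out ≈ 1.54 V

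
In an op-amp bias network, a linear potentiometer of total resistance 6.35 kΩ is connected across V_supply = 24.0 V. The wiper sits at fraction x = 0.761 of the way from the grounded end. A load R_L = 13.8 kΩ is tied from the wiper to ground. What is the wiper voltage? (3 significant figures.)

The pot divides into 1.518 kΩ above the wiper and 4.832 kΩ below.
(x·R_p) ‖ R_L = 3.579 kΩ.
V_out = 24.0 × 3.579/(1.518 + 3.579) = 16.85 V.
(Unloaded: V_out = x·V_supply = 18.3 V.)

V_out ≈ 16.9 V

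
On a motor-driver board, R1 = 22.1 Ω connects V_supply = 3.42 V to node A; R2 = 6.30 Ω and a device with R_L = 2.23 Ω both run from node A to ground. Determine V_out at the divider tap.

V_out ≈ 0.237 V

First combine the lower leg with the load: R2 ‖ R_L = 1.647 Ω.
Voltage divider with the loaded lower leg: V_out = 3.42 × 1.647/(22.1 + 1.647) = 3.42 × 0.06936 = 0.2372 V.
(Unloaded it would be 0.759 V; the load pulls it down.)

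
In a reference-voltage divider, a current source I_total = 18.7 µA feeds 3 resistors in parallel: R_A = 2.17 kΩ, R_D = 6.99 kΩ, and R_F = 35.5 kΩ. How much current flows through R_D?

I ≈ 4.23 µA

ΣG = 1/2.17 + 1/6.99 + 1/35.5 = 0.6321.
By the current-divider rule, I = I_total · G_k/ΣG = 18.7 × 0.2263 = 4.233 µA.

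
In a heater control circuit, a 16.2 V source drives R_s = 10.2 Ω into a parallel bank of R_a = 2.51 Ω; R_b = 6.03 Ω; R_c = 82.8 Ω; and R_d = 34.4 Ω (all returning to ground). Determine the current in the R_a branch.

Parallel bank: R_p = 1/(1/2.51 + 1/6.03 + 1/82.8 + 1/34.4) = 1.652 Ω.
V_A by voltage divider: V_A = 16.2 × 1.652/(10.2 + 1.652) = 2.258 V.
I(R_a) = V_A / R_a = 2.258/2.51 = 0.8995 A.
(Equivalently: I_total = 1.367 A, then current-divider fraction G_k/ΣG = 0.6581.)

I ≈ 0.900 A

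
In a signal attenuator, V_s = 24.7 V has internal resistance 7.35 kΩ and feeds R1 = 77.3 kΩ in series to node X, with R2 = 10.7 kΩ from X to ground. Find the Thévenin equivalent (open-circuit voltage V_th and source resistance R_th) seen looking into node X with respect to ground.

R1' = 7.35 + 77.3 = 84.65 kΩ (source resistance + R1).
V_th is the unloaded tap voltage: V_s · R2/(R1'+R2) = 24.7 × 0.1122 = 2.772 V.
Zeroing V_s shorts the top of R1' to ground, so R_th = R1' ‖ R2 = 9.499 kΩ.

V_th ≈ 2.77 V, R_th ≈ 9.50 kΩ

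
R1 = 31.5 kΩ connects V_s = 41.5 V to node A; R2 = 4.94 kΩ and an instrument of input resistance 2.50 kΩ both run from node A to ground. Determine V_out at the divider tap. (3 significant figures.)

First combine the lower leg with the load: R2 ‖ R_L = 1.660 kΩ.
Voltage divider with the loaded lower leg: V_out = 41.5 × 1.660/(31.5 + 1.660) = 41.5 × 0.05006 = 2.077 V.
(Unloaded it would be 5.63 V; the load pulls it down.)

V_out ≈ 2.08 V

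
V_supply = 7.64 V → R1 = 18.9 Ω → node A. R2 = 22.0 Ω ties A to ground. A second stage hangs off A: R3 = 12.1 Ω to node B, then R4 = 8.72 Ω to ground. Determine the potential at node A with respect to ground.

V_A ≈ 2.76 V

Looking into the second stage from A: R3 + R4 = 20.82 Ω appears in parallel with R2.
Effective lower resistance at A: R2 ‖ 20.82 = 10.70 Ω.
So V_A = 7.64 × 0.3614 = 2.761 V.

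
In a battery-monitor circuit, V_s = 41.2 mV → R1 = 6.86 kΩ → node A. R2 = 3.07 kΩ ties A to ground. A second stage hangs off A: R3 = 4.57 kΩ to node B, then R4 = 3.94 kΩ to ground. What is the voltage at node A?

The second stage (R3 + R4 = 8.510 kΩ) loads node A in parallel with R2.
Effective lower resistance at A: R2 ‖ 8.510 = 2.256 kΩ.
V_A = 41.2 × 2.256/(6.86 + 2.256) = 10.20 mV.

V_A ≈ 10.2 mV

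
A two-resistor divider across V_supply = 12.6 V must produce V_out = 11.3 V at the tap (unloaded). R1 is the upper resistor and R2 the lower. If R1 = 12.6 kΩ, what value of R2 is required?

R2 ≈ 110 kΩ

V_out/V_supply = R2/(R1+R2) = 0.8968.
So R2 = R1 · V_out/(V_supply − V_out) = 12.6 × 11.3/(12.6 − 11.3) = 12.6 × 8.692 = 109.5 kΩ.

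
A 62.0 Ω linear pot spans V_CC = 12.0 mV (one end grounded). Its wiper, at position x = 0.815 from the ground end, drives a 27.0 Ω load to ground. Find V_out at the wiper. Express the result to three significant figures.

V_out ≈ 7.26 mV

Lower segment x·R_p = 50.53 Ω; upper segment (1−x)·R_p = 11.47 Ω.
(x·R_p) ‖ R_L = 17.60 Ω.
Then V_out = V_CC · 17.60/(11.47 + 17.60) = 7.265 mV.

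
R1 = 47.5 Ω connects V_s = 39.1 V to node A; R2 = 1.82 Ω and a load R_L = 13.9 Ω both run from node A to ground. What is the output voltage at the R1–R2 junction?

The load sits in parallel with R2, giving an effective lower resistance R2' = R2·R_L/(R2+R_L) = 1.609 Ω.
Then V_out = V_s · R2'/(R1 + R2') = 39.1 × 1.609/49.11 = 1.281 V.
(Unloaded it would be 1.44 V; the load pulls it down.)

V_out ≈ 1.28 V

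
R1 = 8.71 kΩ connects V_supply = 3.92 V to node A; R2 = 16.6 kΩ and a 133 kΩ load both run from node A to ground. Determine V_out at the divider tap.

V_out ≈ 2.47 V

The load sits in parallel with R2, giving an effective lower resistance R2' = R2·R_L/(R2+R_L) = 14.76 kΩ.
Then V_out = V_supply · R2'/(R1 + R2') = 3.92 × 14.76/23.47 = 2.465 V.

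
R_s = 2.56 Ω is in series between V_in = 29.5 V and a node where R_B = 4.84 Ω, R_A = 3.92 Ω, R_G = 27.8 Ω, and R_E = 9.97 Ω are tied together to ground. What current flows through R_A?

I ≈ 2.97 A

Parallel bank: R_p = 1/(1/4.84 + 1/3.92 + 1/27.8 + 1/9.97) = 1.672 Ω.
V_A by voltage divider: V_A = 29.5 × 1.672/(2.56 + 1.672) = 11.66 V.
Branch current I = V_A/R_A = 11.66/3.92 = 2.974 A.
(Equivalently: I_total = 6.970 A, then current-divider fraction G_k/ΣG = 0.4266.)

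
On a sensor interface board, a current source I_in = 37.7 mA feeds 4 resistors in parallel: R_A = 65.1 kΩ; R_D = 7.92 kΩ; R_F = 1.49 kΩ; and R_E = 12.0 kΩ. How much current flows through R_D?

Total conductance ΣG = 1/65.1 + 1/7.92 + 1/1.49 + 1/12.0 = 0.8961 (units of 1/kΩ).
Current divider: I(R_D) = I_in · G_k/ΣG = 37.7 × (0.1263/0.8961) = 37.7 × 0.1409 = 5.312 mA.

I ≈ 5.31 mA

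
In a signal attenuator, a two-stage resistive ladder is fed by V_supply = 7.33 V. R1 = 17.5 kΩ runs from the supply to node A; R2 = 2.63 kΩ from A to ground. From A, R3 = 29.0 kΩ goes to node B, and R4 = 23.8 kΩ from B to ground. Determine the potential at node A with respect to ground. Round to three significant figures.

Node A sees R2 in parallel with the series input of stage 2, R3 + R4 = 52.80 kΩ.
Effective lower resistance at A: R2 ‖ 52.80 = 2.505 kΩ.
So V_A = 7.33 × 0.1252 = 0.9179 V.

V_A ≈ 0.918 V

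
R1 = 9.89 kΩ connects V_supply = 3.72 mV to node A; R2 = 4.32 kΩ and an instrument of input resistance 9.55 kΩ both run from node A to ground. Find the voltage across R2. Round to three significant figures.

V_out ≈ 0.860 mV

The load sits in parallel with R2, giving an effective lower resistance R2' = R2·R_L/(R2+R_L) = 2.974 kΩ.
Now apply the divider: V_out = 3.72 × 0.2312 = 0.8601 mV.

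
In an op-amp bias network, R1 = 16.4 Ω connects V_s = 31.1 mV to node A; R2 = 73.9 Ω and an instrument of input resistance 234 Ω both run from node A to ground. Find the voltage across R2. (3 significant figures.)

R2 ‖ R_L = (73.9 × 234)/(73.9 + 234) = 56.16 Ω.
Then V_out = V_s · R2'/(R1 + R2') = 31.1 × 56.16/72.56 = 24.07 mV.
(Unloaded it would be 25.5 mV; the load pulls it down.)

V_out ≈ 24.1 mV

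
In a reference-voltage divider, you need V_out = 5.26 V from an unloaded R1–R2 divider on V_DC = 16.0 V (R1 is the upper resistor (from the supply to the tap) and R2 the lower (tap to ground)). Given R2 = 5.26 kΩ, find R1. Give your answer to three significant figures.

The divider ratio is R2/(R1+R2) = 5.26/16.0 = 0.3287.
R1 = R2·(1/k − 1) = 5.26 × 2.042 = 10.74 kΩ.

R1 ≈ 10.7 kΩ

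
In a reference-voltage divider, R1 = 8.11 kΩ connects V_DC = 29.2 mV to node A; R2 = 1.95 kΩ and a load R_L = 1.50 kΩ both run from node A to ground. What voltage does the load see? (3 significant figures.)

The load sits in parallel with R2, giving an effective lower resistance R2' = R2·R_L/(R2+R_L) = 0.8478 kΩ.
Now apply the divider: V_out = 29.2 × 0.09465 = 2.764 mV.
(Unloaded it would be 5.66 mV; the load pulls it down.)

V_out ≈ 2.76 mV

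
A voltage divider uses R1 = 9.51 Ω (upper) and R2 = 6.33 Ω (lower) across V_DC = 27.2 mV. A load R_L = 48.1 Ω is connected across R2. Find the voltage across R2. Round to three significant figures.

V_out ≈ 10.1 mV

The load sits in parallel with R2, giving an effective lower resistance R2' = R2·R_L/(R2+R_L) = 5.594 Ω.
Then V_out = V_DC · R2'/(R1 + R2') = 27.2 × 5.594/15.10 = 10.07 mV.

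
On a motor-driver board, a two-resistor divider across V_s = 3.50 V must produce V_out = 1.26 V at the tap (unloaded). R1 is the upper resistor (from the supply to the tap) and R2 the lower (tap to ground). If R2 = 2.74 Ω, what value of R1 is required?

Required fraction k = V_out/V_s = 0.3600.
Rearranging, R1 = R2·(1−k)/k = 2.74 × 1.778 = 4.871 Ω.

R1 ≈ 4.87 Ω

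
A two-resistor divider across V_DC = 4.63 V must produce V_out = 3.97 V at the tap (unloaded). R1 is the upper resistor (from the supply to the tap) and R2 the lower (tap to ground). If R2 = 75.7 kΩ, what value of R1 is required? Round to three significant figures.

The divider ratio is R2/(R1+R2) = 3.97/4.63 = 0.8575.
R1 = R2·(1/k − 1) = 75.7 × 0.1662 = 12.58 kΩ.

R1 ≈ 12.6 kΩ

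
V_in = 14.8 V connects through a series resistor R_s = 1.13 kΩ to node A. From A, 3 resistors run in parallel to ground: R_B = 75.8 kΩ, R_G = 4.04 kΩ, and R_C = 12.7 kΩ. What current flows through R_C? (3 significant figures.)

I ≈ 0.842 mA

Parallel bank: R_p = 1/(1/75.8 + 1/4.04 + 1/12.7) = 2.946 kΩ.
Node voltage V_A = V_in · R_p/(R_s + R_p) = 14.8 × 0.7228 = 10.70 V.
I(R_C) = V_A / R_C = 10.70/12.7 = 0.8423 mA.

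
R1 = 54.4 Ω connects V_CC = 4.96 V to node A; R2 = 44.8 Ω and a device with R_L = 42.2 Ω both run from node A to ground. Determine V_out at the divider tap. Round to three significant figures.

First combine the lower leg with the load: R2 ‖ R_L = 21.73 Ω.
Then V_out = V_CC · R2'/(R1 + R2') = 4.96 × 21.73/76.13 = 1.416 V.
(Unloaded it would be 2.24 V; the load pulls it down.)

V_out ≈ 1.42 V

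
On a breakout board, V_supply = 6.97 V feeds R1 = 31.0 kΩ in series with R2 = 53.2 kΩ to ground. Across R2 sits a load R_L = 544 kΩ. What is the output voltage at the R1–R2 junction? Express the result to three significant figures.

V_out ≈ 4.25 V

First combine the lower leg with the load: R2 ‖ R_L = 48.46 kΩ.
Voltage divider with the loaded lower leg: V_out = 6.97 × 48.46/(31.0 + 48.46) = 6.97 × 0.6099 = 4.251 V.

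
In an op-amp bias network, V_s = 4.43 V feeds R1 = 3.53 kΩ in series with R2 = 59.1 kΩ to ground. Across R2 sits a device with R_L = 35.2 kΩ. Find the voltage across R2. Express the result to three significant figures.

The load sits in parallel with R2, giving an effective lower resistance R2' = R2·R_L/(R2+R_L) = 22.06 kΩ.
Now apply the divider: V_out = 4.43 × 0.8621 = 3.819 V.
(Unloaded it would be 4.18 V; the load pulls it down.)

V_out ≈ 3.82 V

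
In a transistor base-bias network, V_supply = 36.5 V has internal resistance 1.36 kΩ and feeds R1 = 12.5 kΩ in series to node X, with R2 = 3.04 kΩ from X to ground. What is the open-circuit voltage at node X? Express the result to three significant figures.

V_th ≈ 6.57 V

R1' = 1.36 + 12.5 = 13.86 kΩ (source resistance + R1).
V_th is the unloaded tap voltage: V_supply · R2/(R1'+R2) = 36.5 × 0.1799 = 6.566 V.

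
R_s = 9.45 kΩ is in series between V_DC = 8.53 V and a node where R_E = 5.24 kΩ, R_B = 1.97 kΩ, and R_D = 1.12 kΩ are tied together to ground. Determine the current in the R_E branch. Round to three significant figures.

I ≈ 0.102 mA

Parallel bank: R_p = 1/(1/5.24 + 1/1.97 + 1/1.12) = 0.6284 kΩ.
V_A by voltage divider: V_A = 8.53 × 0.6284/(9.45 + 0.6284) = 0.5319 V.
Branch current I = V_A/R_E = 0.5319/5.24 = 0.1015 mA.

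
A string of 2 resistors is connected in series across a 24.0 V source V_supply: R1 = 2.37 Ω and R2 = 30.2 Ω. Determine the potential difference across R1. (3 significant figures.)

V ≈ 1.75 V

ΣR = 2.37 + 30.2 = 32.57 Ω.
By the voltage-divider rule, V = 24.0 × 2.370/32.57 = 1.746 V.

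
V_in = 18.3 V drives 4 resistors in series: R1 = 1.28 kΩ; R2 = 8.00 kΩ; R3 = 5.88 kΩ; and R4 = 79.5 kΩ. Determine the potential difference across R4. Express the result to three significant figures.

ΣR = 1.28 + 8.00 + 5.88 + 79.5 = 94.66 kΩ.
Voltage divider: V = V_in · (79.50 / 94.66) = 18.3 × 0.8398 = 15.37 V.

V ≈ 15.4 V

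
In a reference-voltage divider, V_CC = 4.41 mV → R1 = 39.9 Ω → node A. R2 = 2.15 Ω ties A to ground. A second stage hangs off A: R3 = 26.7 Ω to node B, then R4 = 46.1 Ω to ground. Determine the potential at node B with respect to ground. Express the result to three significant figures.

V_B ≈ 0.139 mV

The second stage (R3 + R4 = 72.80 Ω) loads node A in parallel with R2.
Effective lower resistance at A: R2 ‖ 72.80 = 2.088 Ω.
V_A = 4.41 × 2.088/(39.9 + 2.088) = 0.2193 mV.
V_B = V_A × 0.6332 = 0.1389 mV.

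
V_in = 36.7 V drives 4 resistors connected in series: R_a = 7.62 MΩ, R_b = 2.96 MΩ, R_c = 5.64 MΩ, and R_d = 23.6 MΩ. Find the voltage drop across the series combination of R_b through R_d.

V ≈ 29.7 V

Series total: ΣR = 7.62 + 2.96 + 5.64 + 23.6 = 39.82 MΩ.
R_{R_b..R_d} = 2.96 + 5.64 + 23.6 = 32.20 MΩ.
Voltage divider: V = V_in · (32.20 / 39.82) = 36.7 × 0.8086 = 29.68 V.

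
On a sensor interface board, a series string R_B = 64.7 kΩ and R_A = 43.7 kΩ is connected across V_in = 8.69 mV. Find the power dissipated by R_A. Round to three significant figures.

P ≈ 0.281 nW

The common current is I = 8.69/108.4 = 0.08017 µA.
P = I²R = 0.006427 × 43.7 = 0.2808 nW.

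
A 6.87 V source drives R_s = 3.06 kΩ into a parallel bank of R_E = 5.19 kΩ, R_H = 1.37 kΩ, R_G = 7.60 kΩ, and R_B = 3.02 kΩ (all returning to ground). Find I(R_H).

I ≈ 0.957 mA

Combine the parallel branches: R_p = (1/5.19 + 1/1.37 + 1/7.60 + 1/3.02)⁻¹ = 0.7219 kΩ.
Node voltage V_A = V_in · R_p/(R_s + R_p) = 6.87 × 0.1909 = 1.311 V.
I(R_H) = V_A / R_H = 1.311/1.37 = 0.9572 mA.
(Check via current divider: I_total = 1.817 mA; share G_k/ΣG = 0.5269 → same result.)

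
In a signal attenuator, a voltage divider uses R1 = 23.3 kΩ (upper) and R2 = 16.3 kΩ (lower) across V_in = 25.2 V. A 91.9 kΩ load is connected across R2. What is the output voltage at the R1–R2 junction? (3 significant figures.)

V_out ≈ 9.39 V

The load sits in parallel with R2, giving an effective lower resistance R2' = R2·R_L/(R2+R_L) = 13.84 kΩ.
Then V_out = V_in · R2'/(R1 + R2') = 25.2 × 13.84/37.14 = 9.393 V.
(Unloaded it would be 10.4 V; the load pulls it down.)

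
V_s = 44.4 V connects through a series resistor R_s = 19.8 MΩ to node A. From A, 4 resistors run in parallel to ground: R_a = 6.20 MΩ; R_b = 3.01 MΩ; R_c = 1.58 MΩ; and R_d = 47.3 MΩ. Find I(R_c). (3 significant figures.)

I ≈ 1.18 µA

Parallel bank: R_p = 1/(1/6.20 + 1/3.01 + 1/1.58 + 1/47.3) = 0.8714 MΩ.
Node voltage V_A = V_s · R_p/(R_s + R_p) = 44.4 × 0.04216 = 1.872 V.
I(R_c) = V_A / R_c = 1.872/1.58 = 1.185 µA.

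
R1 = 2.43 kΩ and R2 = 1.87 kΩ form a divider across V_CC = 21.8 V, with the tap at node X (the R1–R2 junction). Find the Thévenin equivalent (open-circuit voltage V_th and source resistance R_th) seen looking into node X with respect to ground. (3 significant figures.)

V_th ≈ 9.48 V, R_th ≈ 1.06 kΩ

Open-circuit (no load on X): V_th = V_CC · R2/(R1 + R2) = 21.8 × 1.87/(2.430 + 1.87) = 9.480 V.
Looking into X with the source shorted: R_th = R1·R2/(R1+R2) = 2.430 × 1.87/4.300 = 1.057 kΩ.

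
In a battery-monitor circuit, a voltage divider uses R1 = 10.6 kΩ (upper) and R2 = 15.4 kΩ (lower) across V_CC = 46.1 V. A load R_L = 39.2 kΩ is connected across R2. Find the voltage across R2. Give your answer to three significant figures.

V_out ≈ 23.5 V

R2 ‖ R_L = (15.4 × 39.2)/(15.4 + 39.2) = 11.06 kΩ.
Voltage divider with the loaded lower leg: V_out = 46.1 × 11.06/(10.6 + 11.06) = 46.1 × 0.5105 = 23.54 V.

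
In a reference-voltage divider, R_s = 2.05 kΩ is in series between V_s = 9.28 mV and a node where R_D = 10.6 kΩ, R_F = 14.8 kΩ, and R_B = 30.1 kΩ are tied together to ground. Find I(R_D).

I ≈ 0.625 µA

Parallel bank: R_p = 1/(1/10.6 + 1/14.8 + 1/30.1) = 5.125 kΩ.
V_A = 9.28 × 5.125/7.175 = 6.628 mV.
Branch current I = V_A/R_D = 6.628/10.6 = 0.6253 µA.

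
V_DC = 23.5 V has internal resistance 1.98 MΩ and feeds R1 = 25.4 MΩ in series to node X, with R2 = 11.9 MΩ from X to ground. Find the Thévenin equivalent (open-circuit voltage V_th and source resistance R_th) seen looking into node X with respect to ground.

V_th ≈ 7.12 V, R_th ≈ 8.29 MΩ

R1' = 1.98 + 25.4 = 27.38 MΩ (source resistance + R1).
V_th is the unloaded tap voltage: V_DC · R2/(R1'+R2) = 23.5 × 0.3030 = 7.119 V.
Zeroing V_DC shorts the top of R1' to ground, so R_th = R1' ‖ R2 = 8.295 MΩ.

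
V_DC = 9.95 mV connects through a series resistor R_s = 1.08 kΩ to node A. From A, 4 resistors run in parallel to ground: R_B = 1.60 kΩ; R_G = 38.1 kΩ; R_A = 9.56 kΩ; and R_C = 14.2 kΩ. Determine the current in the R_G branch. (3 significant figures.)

Equivalent of the parallel group: R_p = 1.210 kΩ.
Node voltage V_A = V_DC · R_p/(R_s + R_p) = 9.95 × 0.5284 = 5.258 mV.
Branch current I = V_A/R_G = 5.258/38.1 = 0.1380 µA.

I ≈ 0.138 µA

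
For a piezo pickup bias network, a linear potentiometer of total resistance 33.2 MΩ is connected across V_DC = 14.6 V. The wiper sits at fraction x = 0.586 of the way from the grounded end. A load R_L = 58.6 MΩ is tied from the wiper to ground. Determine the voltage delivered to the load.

V_out ≈ 7.52 V

Split the track: R_lower = x·R_p = 19.46 MΩ, R_upper = (1−x)·R_p = 13.74 MΩ.
(x·R_p) ‖ R_L = 14.61 MΩ.
V_out = 14.6 × 14.61/(13.74 + 14.61) = 7.522 V.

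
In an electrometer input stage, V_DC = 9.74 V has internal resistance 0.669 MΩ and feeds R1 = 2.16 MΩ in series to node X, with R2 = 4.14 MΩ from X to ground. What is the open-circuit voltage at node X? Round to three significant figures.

R1' = 0.669 + 2.16 = 2.829 MΩ (source resistance + R1).
V_th is the unloaded tap voltage: V_DC · R2/(R1'+R2) = 9.74 × 0.5941 = 5.786 V.

V_th ≈ 5.79 V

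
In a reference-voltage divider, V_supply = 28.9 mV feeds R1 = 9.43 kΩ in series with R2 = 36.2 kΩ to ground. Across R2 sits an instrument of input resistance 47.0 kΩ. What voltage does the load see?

V_out ≈ 19.8 mV

R2 ‖ R_L = (36.2 × 47.0)/(36.2 + 47.0) = 20.45 kΩ.
Then V_out = V_supply · R2'/(R1 + R2') = 28.9 × 20.45/29.88 = 19.78 mV.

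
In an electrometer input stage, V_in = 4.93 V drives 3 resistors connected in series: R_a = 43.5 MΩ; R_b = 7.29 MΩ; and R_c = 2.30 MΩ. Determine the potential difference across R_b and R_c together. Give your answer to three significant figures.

V ≈ 0.891 V

Series total: ΣR = 43.5 + 7.29 + 2.30 = 53.09 MΩ.
R_{R_b..R_c} = 7.29 + 2.30 = 9.590 MΩ.
By the voltage-divider rule, V = 4.93 × 9.590/53.09 = 0.8905 V.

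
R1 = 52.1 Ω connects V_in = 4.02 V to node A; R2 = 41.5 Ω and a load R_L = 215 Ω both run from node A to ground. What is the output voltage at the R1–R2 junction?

The load sits in parallel with R2, giving an effective lower resistance R2' = R2·R_L/(R2+R_L) = 34.79 Ω.
Voltage divider with the loaded lower leg: V_out = 4.02 × 34.79/(52.1 + 34.79) = 4.02 × 0.4004 = 1.609 V.

V_out ≈ 1.61 V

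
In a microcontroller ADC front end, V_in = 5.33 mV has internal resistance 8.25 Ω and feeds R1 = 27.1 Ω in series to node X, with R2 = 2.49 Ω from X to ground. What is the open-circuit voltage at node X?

R1' = 8.25 + 27.1 = 35.35 Ω (source resistance + R1).
With X open, the divider is unloaded: V_th = 5.33 × 2.49/37.84 = 0.3507 mV.

V_th ≈ 0.351 mV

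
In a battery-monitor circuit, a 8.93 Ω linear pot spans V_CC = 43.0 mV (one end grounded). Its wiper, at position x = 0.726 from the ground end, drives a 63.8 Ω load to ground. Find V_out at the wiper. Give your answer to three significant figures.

Lower segment x·R_p = 6.483 Ω; upper segment (1−x)·R_p = 2.447 Ω.
R_L loads the lower segment: effective lower R = 5.885 Ω.
Loaded-divider output: V_out = 43.0 × 0.7063 = 30.37 mV.
(Unloaded: V_out = x·V_CC = 31.2 mV.)

V_out ≈ 30.4 mV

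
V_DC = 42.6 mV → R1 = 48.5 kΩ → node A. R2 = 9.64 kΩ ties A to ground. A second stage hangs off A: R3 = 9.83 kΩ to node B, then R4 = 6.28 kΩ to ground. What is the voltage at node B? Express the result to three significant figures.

The second stage (R3 + R4 = 16.11 kΩ) loads node A in parallel with R2.
Effective lower resistance at A: R2 ‖ 16.11 = 6.031 kΩ.
V_A = 42.6 × 6.031/(48.5 + 6.031) = 4.712 mV.
Stage 2 is unloaded, so V_B = V_A · R4/(R3+R4) = 4.712 × 6.28/16.11 = 1.837 mV.

V_B ≈ 1.84 mV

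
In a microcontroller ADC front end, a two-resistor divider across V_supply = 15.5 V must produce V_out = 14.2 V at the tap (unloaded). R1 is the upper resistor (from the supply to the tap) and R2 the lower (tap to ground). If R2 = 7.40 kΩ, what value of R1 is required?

R1 ≈ 0.677 kΩ

V_out/V_supply = R2/(R1+R2) = 0.9161.
R1 = R2·(1/k − 1) = 7.40 × 0.09155 = 0.6775 kΩ.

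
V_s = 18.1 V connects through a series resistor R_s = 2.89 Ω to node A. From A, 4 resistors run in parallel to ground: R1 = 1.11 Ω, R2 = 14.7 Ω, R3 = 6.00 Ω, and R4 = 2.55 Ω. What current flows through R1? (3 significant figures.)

I ≈ 3.01 A

Parallel bank: R_p = 1/(1/1.11 + 1/14.7 + 1/6.00 + 1/2.55) = 0.6546 Ω.
Node voltage V_A = V_s · R_p/(R_s + R_p) = 18.1 × 0.1847 = 3.342 V.
Branch current I = V_A/R1 = 3.342/1.11 = 3.011 A.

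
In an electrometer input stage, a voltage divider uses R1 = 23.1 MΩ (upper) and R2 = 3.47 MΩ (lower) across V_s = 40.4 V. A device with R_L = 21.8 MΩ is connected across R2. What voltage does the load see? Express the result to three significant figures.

R2 ‖ R_L = (3.47 × 21.8)/(3.47 + 21.8) = 2.994 MΩ.
Voltage divider with the loaded lower leg: V_out = 40.4 × 2.994/(23.1 + 2.994) = 40.4 × 0.1147 = 4.635 V.
(Unloaded it would be 5.28 V; the load pulls it down.)

V_out ≈ 4.63 V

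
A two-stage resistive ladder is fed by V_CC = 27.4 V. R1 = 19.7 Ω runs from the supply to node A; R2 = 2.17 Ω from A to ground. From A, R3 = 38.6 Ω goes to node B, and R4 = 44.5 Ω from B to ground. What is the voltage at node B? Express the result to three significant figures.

The second stage (R3 + R4 = 83.10 Ω) loads node A in parallel with R2.
Effective lower resistance at A: R2 ‖ 83.10 = 2.115 Ω.
So V_A = 27.4 × 0.09694 = 2.656 V.
Then the unloaded second divider: V_B = V_A × R4/(R3+R4) = 2.656 × 0.5355 = 1.422 V.

V_B ≈ 1.42 V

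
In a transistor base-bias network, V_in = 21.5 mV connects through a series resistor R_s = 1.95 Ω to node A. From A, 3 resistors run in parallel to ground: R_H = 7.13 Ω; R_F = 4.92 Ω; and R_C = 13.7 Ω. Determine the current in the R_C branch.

I ≈ 0.866 mA

Equivalent of the parallel group: R_p = 2.401 Ω.
V_A by voltage divider: V_A = 21.5 × 2.401/(1.95 + 2.401) = 11.86 mV.
Branch current I = V_A/R_C = 11.86/13.7 = 0.8660 mA.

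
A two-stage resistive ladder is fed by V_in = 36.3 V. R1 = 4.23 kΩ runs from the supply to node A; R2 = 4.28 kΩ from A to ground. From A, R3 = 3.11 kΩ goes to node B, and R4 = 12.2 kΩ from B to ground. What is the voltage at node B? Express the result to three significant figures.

Looking into the second stage from A: R3 + R4 = 15.31 kΩ appears in parallel with R2.
R2 ‖ (R3+R4) = 3.345 kΩ.
So V_A = 36.3 × 0.4416 = 16.03 V.
Then the unloaded second divider: V_B = V_A × R4/(R3+R4) = 16.03 × 0.7969 = 12.77 V.

V_B ≈ 12.8 V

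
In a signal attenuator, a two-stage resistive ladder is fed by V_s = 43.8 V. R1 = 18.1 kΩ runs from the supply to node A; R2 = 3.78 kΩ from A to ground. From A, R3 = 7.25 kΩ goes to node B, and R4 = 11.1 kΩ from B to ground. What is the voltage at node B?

V_B ≈ 3.91 V

Node A sees R2 in parallel with the series input of stage 2, R3 + R4 = 18.35 kΩ.
R2 ‖ (R3+R4) = 3.134 kΩ.
First divider: V_A = V_s · 3.134/(18.1 + 3.134) = 6.465 V.
Then the unloaded second divider: V_B = V_A × R4/(R3+R4) = 6.465 × 0.6049 = 3.911 V.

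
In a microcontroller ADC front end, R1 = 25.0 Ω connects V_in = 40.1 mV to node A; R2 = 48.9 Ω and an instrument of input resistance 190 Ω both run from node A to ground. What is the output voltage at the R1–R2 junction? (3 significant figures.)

V_out ≈ 24.4 mV

R2 ‖ R_L = (48.9 × 190)/(48.9 + 190) = 38.89 Ω.
Voltage divider with the loaded lower leg: V_out = 40.1 × 38.89/(25.0 + 38.89) = 40.1 × 0.6087 = 24.41 mV.
(Unloaded it would be 26.5 mV; the load pulls it down.)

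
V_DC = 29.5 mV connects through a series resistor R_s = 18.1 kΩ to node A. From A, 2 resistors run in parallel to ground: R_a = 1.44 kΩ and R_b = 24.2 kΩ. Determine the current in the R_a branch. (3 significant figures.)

I ≈ 1.43 µA

Combine the parallel branches: R_p = (1/1.44 + 1/24.2)⁻¹ = 1.359 kΩ.
V_A by voltage divider: V_A = 29.5 × 1.359/(18.1 + 1.359) = 2.060 mV.
Branch current I = V_A/R_a = 2.060/1.44 = 1.431 µA.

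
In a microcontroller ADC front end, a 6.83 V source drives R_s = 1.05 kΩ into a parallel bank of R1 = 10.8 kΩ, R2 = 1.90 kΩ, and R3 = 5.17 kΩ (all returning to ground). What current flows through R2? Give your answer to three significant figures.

Equivalent of the parallel group: R_p = 1.231 kΩ.
Node voltage V_A = V_DC · R_p/(R_s + R_p) = 6.83 × 0.5397 = 3.686 V.
I(R2) = V_A / R2 = 3.686/1.90 = 1.940 mA.

I ≈ 1.94 mA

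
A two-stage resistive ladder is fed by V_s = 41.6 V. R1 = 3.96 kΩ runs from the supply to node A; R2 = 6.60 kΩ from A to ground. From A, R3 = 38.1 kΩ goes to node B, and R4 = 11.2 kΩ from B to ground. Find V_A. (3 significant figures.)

Node A sees R2 in parallel with the series input of stage 2, R3 + R4 = 49.30 kΩ.
Effective lower resistance at A: R2 ‖ 49.30 = 5.821 kΩ.
First divider: V_A = V_s · 5.821/(3.96 + 5.821) = 24.76 V.

V_A ≈ 24.8 V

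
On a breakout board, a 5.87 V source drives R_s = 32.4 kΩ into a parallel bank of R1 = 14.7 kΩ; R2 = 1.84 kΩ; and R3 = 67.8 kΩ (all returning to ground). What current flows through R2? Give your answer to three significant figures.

Equivalent of the parallel group: R_p = 1.597 kΩ.
V_A by voltage divider: V_A = 5.87 × 1.597/(32.4 + 1.597) = 0.2757 V.
Branch current I = V_A/R2 = 0.2757/1.84 = 0.1498 mA.

I ≈ 0.150 mA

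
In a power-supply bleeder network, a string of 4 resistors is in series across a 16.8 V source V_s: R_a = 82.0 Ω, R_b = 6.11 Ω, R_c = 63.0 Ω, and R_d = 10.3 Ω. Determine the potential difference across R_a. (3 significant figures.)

ΣR = 82.0 + 6.11 + 63.0 + 10.3 = 161.4 Ω.
By the voltage-divider rule, V = 16.8 × 82.00/161.4 = 8.535 V.

V ≈ 8.53 V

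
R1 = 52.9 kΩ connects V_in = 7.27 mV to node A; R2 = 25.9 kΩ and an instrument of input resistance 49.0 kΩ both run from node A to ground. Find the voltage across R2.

The load sits in parallel with R2, giving an effective lower resistance R2' = R2·R_L/(R2+R_L) = 16.94 kΩ.
Then V_out = V_in · R2'/(R1 + R2') = 7.27 × 16.94/69.84 = 1.764 mV.

V_out ≈ 1.76 mV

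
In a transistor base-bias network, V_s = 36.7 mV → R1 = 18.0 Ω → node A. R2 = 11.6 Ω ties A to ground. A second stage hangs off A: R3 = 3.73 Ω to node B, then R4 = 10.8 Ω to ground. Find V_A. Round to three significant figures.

The second stage (R3 + R4 = 14.53 Ω) loads node A in parallel with R2.
Effective lower resistance at A: R2 ‖ 14.53 = 6.450 Ω.
V_A = 36.7 × 6.450/(18.0 + 6.450) = 9.682 mV.

V_A ≈ 9.68 mV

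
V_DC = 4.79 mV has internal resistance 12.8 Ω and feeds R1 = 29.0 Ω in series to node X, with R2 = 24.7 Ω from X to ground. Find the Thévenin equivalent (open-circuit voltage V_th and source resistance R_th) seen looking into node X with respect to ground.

R1' = 12.8 + 29.0 = 41.80 Ω (source resistance + R1).
V_th is the unloaded tap voltage: V_DC · R2/(R1'+R2) = 4.79 × 0.3714 = 1.779 mV.
Looking into X with the source shorted: R_th = R1'·R2/(R1'+R2) = 41.80 × 24.7/66.50 = 15.53 Ω.

V_th ≈ 1.78 mV, R_th ≈ 15.5 Ω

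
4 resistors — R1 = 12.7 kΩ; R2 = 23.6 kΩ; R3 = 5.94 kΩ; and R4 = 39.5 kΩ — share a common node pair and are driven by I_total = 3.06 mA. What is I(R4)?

I ≈ 0.246 mA

ΣG = 1/12.7 + 1/23.6 + 1/5.94 + 1/39.5 = 0.3148.
Current divider: I(R4) = I_total · G_k/ΣG = 3.06 × (0.02532/0.3148) = 3.06 × 0.08043 = 0.2461 mA.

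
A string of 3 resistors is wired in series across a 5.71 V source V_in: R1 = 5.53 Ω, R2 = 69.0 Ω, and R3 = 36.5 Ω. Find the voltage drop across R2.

V ≈ 3.55 V

Series total: ΣR = 5.53 + 69.0 + 36.5 = 111.0 Ω.
Voltage divider: V = V_in · (69.00 / 111.0) = 5.71 × 0.6215 = 3.549 V.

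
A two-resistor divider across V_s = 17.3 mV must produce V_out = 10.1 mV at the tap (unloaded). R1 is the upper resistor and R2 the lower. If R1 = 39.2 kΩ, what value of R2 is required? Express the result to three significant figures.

The divider ratio is R2/(R1+R2) = 10.1/17.3 = 0.5838.
So R2 = R1 · V_out/(V_s − V_out) = 39.2 × 10.1/(17.3 − 10.1) = 39.2 × 1.403 = 54.99 kΩ.

R2 ≈ 55.0 kΩ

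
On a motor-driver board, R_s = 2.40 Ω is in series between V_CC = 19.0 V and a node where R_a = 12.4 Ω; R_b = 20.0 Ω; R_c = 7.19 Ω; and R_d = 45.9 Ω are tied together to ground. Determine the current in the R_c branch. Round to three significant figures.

Combine the parallel branches: R_p = (1/12.4 + 1/20.0 + 1/7.19 + 1/45.9)⁻¹ = 3.430 Ω.
V_A by voltage divider: V_A = 19.0 × 3.430/(2.40 + 3.430) = 11.18 V.
Branch current I = V_A/R_c = 11.18/7.19 = 1.555 A.

I ≈ 1.55 A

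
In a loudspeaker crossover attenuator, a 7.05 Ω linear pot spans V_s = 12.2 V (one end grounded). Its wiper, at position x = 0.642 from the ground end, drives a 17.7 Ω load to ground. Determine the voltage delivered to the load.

The pot divides into 2.524 Ω above the wiper and 4.526 Ω below.
(x·R_p) ‖ R_L = 3.604 Ω.
Then V_out = V_s · 3.604/(2.524 + 3.604) = 7.176 V.

V_out ≈ 7.18 V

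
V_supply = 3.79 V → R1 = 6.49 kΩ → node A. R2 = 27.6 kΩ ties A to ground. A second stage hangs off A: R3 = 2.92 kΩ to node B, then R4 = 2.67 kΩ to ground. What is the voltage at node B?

The second stage (R3 + R4 = 5.590 kΩ) loads node A in parallel with R2.
R2 ‖ (R3+R4) = 4.649 kΩ.
V_A = 3.79 × 4.649/(6.49 + 4.649) = 1.582 V.
V_B = V_A × 0.4776 = 0.7555 V.

V_B ≈ 0.755 V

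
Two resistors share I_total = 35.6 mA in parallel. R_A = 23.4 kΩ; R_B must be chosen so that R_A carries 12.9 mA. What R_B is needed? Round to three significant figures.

R_B ≈ 13.3 kΩ

The fraction through R_A equals R_B/(R_A+R_B).
12.9/35.6 = R_B/(R_A + R_B) → R_B = R_A · (0.3624)/(1 − 0.3624) = 23.4 × 0.5683 = 13.30 kΩ.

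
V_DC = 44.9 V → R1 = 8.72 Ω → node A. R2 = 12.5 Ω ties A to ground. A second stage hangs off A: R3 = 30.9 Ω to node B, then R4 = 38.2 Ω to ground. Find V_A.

Looking into the second stage from A: R3 + R4 = 69.10 Ω appears in parallel with R2.
R2 ‖ (R3+R4) = 10.59 Ω.
First divider: V_A = V_DC · 10.59/(8.72 + 10.59) = 24.62 V.

V_A ≈ 24.6 V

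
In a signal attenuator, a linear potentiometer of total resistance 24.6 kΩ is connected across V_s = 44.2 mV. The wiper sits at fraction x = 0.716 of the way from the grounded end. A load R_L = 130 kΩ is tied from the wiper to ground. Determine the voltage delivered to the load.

V_out ≈ 30.5 mV

The pot divides into 6.986 kΩ above the wiper and 17.61 kΩ below.
(x·R_p) ‖ R_L = 15.51 kΩ.
Then V_out = V_s · 15.51/(6.986 + 15.51) = 30.47 mV.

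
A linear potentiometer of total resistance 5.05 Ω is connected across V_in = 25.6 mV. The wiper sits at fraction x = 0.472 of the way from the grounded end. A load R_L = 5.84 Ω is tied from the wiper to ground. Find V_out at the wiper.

Split the track: R_lower = x·R_p = 2.384 Ω, R_upper = (1−x)·R_p = 2.666 Ω.
Lower segment in parallel with the load: 2.384 ‖ 5.84 = 1.693 Ω.
Then V_out = V_in · 1.693/(2.666 + 1.693) = 9.941 mV.

V_out ≈ 9.94 mV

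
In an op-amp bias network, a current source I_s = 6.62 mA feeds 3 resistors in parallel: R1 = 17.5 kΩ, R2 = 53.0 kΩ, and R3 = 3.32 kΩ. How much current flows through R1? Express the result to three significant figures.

I ≈ 1.00 mA

Total conductance ΣG = 1/17.5 + 1/53.0 + 1/3.32 = 0.3772 (units of 1/kΩ).
R1 takes the fraction G_k/ΣG = 0.05714/0.3772 = 0.1515, so I = 6.62 × 0.1515 = 1.003 mA.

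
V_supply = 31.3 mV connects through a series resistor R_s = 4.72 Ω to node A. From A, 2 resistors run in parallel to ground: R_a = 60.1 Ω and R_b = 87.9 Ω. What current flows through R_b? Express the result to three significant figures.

Equivalent of the parallel group: R_p = 35.69 Ω.
Node voltage V_A = V_supply · R_p/(R_s + R_p) = 31.3 × 0.8832 = 27.64 mV.
Branch current I = V_A/R_b = 27.64/87.9 = 0.3145 mA.

I ≈ 0.314 mA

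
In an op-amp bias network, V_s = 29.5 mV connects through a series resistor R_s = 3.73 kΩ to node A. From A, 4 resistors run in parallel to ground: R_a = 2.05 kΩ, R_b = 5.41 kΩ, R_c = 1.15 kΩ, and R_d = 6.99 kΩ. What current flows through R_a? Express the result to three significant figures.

Equivalent of the parallel group: R_p = 0.5934 kΩ.
V_A = 29.5 × 0.5934/4.323 = 4.049 mV.
Branch current I = V_A/R_a = 4.049/2.05 = 1.975 µA.

I ≈ 1.98 µA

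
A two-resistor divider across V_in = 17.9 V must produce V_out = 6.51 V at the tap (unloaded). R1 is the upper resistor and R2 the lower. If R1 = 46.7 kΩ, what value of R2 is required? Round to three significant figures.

The divider ratio is R2/(R1+R2) = 6.51/17.9 = 0.3637.
R2 = R1 · 0.3637/(1 − 0.3637) = 26.69 kΩ.

R2 ≈ 26.7 kΩ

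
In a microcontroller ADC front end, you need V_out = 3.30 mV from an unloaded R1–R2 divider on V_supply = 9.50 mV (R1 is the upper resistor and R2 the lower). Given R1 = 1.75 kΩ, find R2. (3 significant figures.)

R2 ≈ 0.931 kΩ

The divider ratio is R2/(R1+R2) = 3.30/9.50 = 0.3474.
Rearranging, R2 = R1·k/(1−k) = 1.75 × 0.5323 = 0.9315 kΩ.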